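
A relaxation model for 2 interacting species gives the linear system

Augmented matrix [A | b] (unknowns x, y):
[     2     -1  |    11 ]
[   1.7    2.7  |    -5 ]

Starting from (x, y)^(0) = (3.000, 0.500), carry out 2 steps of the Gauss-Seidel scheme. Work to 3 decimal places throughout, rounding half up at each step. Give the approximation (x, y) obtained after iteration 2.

Iteration 1:
  x = (11 - (-1)·0.500) / (2) = 5.750
  y = (-5 - (1.7)·5.750) / (2.7) = -5.472
Iteration 2:
  x = (11 - (-1)·-5.472) / (2) = 2.764
  y = (-5 - (1.7)·2.764) / (2.7) = -3.592

(2.764, -3.592)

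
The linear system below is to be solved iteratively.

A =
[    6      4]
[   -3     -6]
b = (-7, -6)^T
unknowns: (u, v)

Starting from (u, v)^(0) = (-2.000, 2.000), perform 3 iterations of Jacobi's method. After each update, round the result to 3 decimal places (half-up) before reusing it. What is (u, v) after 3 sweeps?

(-2.667, 2.250)

Iteration 1:
  u = (-7 - (4)·2.000) / (6) = -2.500
  v = (-6 - (-3)·-2.000) / (-6) = 2.000
Iteration 2:
  u = (-7 - (4)·2.000) / (6) = -2.500
  v = (-6 - (-3)·-2.500) / (-6) = 2.250
Iteration 3:
  u = (-7 - (4)·2.250) / (6) = -2.667
  v = (-6 - (-3)·-2.500) / (-6) = 2.250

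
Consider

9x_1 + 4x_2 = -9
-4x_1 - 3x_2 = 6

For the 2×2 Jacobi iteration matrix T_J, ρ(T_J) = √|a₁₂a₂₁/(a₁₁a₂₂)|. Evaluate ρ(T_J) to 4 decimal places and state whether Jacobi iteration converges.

0.7698

a₁₂a₂₁/(a₁₁a₂₂) = (4)·(-4) / ((9)·(-3)) = 0.592593
ρ = √|0.592593| = √0.592593 = 0.7698
ρ < 1, so Jacobi converges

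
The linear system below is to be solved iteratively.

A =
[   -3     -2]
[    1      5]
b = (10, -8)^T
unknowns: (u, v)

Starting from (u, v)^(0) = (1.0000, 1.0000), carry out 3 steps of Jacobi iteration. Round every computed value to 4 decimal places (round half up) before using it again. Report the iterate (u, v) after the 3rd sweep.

(-2.8000, -1.1733)

Iteration 1:
  u = (10 - (-2)·1.0000) / (-3) = -4.0000
  v = (-8 - (1)·1.0000) / (5) = -1.8000
Iteration 2:
  u = (10 - (-2)·-1.8000) / (-3) = -2.1333
  v = (-8 - (1)·-4.0000) / (5) = -0.8000
Iteration 3:
  u = (10 - (-2)·-0.8000) / (-3) = -2.8000
  v = (-8 - (1)·-2.1333) / (5) = -1.1733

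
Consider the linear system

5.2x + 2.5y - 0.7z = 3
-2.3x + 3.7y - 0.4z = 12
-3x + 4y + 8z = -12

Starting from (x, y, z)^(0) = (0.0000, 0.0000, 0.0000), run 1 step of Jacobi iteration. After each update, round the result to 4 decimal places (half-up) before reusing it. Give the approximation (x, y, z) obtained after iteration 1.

(0.5769, 3.2432, -1.5000)

Iteration 1:
  x = (3 - (2.5)·0.0000 - (-0.7)·0.0000) / (5.2) = 0.5769
  y = (12 - (-2.3)·0.0000 - (-0.4)·0.0000) / (3.7) = 3.2432
  z = (-12 - (-3)·0.0000 - (4)·0.0000) / (8) = -1.5000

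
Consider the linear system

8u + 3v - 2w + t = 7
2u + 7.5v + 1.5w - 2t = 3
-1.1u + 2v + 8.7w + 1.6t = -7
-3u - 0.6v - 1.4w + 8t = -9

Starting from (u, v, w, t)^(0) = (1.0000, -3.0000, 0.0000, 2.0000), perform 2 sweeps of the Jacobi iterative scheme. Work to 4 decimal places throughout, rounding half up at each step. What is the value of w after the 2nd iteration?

Iteration 1:
  u = (7 - (3)·-3.0000 - (-2)·0.0000 - (1)·2.0000) / (8) = 1.7500
  v = (3 - (2)·1.0000 - (1.5)·0.0000 - (-2)·2.0000) / (7.5) = 0.6667
  w = (-7 - (-1.1)·1.0000 - (2)·-3.0000 - (1.6)·2.0000) / (8.7) = -0.3563
  t = (-9 - (-3)·1.0000 - (-0.6)·-3.0000 - (-1.4)·0.0000) / (8) = -0.9750
Iteration 2:
  u = (7 - (3)·0.6667 - (-2)·-0.3563 - (1)·-0.9750) / (8) = 0.6578
  v = (3 - (2)·1.7500 - (1.5)·-0.3563 - (-2)·-0.9750) / (7.5) = -0.2554
  w = (-7 - (-1.1)·1.7500 - (2)·0.6667 - (1.6)·-0.9750) / (8.7) = -0.5573
  t = (-9 - (-3)·1.7500 - (-0.6)·0.6667 - (-1.4)·-0.3563) / (8) = -0.4811

-0.5573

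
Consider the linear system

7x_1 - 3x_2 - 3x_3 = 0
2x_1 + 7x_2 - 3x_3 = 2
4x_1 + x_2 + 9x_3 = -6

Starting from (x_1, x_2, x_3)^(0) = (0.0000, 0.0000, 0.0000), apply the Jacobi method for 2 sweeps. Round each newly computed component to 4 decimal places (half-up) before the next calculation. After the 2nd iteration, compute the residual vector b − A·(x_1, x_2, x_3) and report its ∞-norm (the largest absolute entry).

Iteration 1:
  x_1 = (0 - (-3)·0.0000 - (-3)·0.0000) / (7) = 0.0000
  x_2 = (2 - (2)·0.0000 - (-3)·0.0000) / (7) = 0.2857
  x_3 = (-6 - (4)·0.0000 - (1)·0.0000) / (9) = -0.6667
Iteration 2:
  x_1 = (0 - (-3)·0.2857 - (-3)·-0.6667) / (7) = -0.1633
  x_2 = (2 - (2)·0.0000 - (-3)·-0.6667) / (7) = 0.0000
  x_3 = (-6 - (4)·0.0000 - (1)·0.2857) / (9) = -0.6984
Residual b − A·x = (-0.9521, 0.2314, 0.9388); ∞-norm = 0.9521

0.9521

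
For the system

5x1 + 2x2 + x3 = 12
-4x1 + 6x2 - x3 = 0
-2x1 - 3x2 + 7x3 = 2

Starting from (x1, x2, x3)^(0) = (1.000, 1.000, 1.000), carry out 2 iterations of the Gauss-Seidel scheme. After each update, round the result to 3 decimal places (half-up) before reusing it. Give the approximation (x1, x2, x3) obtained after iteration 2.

Iteration 1:
  x1 = (12 - (2)·1.000 - (1)·1.000) / (5) = 1.800
  x2 = (0 - (-4)·1.800 - (-1)·1.000) / (6) = 1.367
  x3 = (2 - (-2)·1.800 - (-3)·1.367) / (7) = 1.386
Iteration 2:
  x1 = (12 - (2)·1.367 - (1)·1.386) / (5) = 1.576
  x2 = (0 - (-4)·1.576 - (-1)·1.386) / (6) = 1.282
  x3 = (2 - (-2)·1.576 - (-3)·1.282) / (7) = 1.285

(1.576, 1.282, 1.285)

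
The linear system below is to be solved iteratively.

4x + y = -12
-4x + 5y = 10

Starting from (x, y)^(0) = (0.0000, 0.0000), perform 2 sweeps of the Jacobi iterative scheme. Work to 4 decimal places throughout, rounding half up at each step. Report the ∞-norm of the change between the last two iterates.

Iteration 1:
  x = (-12 - (1)·0.0000) / (4) = -3.0000
  y = (10 - (-4)·0.0000) / (5) = 2.0000
Iteration 2:
  x = (-12 - (1)·2.0000) / (4) = -3.5000
  y = (10 - (-4)·-3.0000) / (5) = -0.4000
Change: (-0.5000, -2.4000) → max |·| = 2.4000

2.4000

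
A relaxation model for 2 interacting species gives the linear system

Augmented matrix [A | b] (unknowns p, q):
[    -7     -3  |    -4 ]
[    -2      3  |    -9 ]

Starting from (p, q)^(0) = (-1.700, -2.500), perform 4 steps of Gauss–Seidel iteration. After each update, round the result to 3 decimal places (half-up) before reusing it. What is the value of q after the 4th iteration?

Iteration 1:
  p = (-4 - (-3)·-2.500) / (-7) = 1.643
  q = (-9 - (-2)·1.643) / (3) = -1.905
Iteration 2:
  p = (-4 - (-3)·-1.905) / (-7) = 1.388
  q = (-9 - (-2)·1.388) / (3) = -2.075
Iteration 3:
  p = (-4 - (-3)·-2.075) / (-7) = 1.461
  q = (-9 - (-2)·1.461) / (3) = -2.026
Iteration 4:
  p = (-4 - (-3)·-2.026) / (-7) = 1.440
  q = (-9 - (-2)·1.440) / (3) = -2.040

-2.040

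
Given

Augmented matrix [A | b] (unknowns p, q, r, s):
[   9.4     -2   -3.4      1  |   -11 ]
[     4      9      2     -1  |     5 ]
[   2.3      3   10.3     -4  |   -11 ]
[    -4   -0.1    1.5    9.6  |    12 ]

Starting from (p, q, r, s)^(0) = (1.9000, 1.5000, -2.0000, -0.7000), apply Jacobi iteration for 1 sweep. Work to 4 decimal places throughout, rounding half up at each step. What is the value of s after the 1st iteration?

2.3698

Iteration 1:
  p = (-11 - (-2)·1.5000 - (-3.4)·-2.0000 - (1)·-0.7000) / (9.4) = -1.5000
  q = (5 - (4)·1.9000 - (2)·-2.0000 - (-1)·-0.7000) / (9) = 0.0778
  r = (-11 - (2.3)·1.9000 - (3)·1.5000 - (-4)·-0.7000) / (10.3) = -2.2010
  s = (12 - (-4)·1.9000 - (-0.1)·1.5000 - (1.5)·-2.0000) / (9.6) = 2.3698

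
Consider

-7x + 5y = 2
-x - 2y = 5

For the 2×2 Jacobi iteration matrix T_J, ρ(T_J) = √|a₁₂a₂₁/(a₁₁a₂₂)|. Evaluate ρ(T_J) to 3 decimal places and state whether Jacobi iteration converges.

a₁₂a₂₁/(a₁₁a₂₂) = (5)·(-1) / ((-7)·(-2)) = -0.357143
ρ = √|-0.357143| = √0.357143 = 0.598
ρ < 1, so Jacobi converges

0.598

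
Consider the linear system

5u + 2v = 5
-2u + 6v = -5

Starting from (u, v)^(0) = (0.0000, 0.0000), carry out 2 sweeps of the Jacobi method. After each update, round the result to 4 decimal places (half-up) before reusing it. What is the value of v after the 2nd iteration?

-0.5000

Iteration 1:
  u = (5 - (2)·0.0000) / (5) = 1.0000
  v = (-5 - (-2)·0.0000) / (6) = -0.8333
Iteration 2:
  u = (5 - (2)·-0.8333) / (5) = 1.3333
  v = (-5 - (-2)·1.0000) / (6) = -0.5000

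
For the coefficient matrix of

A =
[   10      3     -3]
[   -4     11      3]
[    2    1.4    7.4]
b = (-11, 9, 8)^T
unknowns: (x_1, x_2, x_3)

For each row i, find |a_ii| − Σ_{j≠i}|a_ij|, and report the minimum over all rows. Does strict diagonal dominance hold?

row 1: |10| − (3+3) = 4
row 2: |11| − (4+3) = 4
row 3: |7.4| − (2+1.4) = 4
minimum over rows = 4 → strictly diagonally dominant (convergence guaranteed)

4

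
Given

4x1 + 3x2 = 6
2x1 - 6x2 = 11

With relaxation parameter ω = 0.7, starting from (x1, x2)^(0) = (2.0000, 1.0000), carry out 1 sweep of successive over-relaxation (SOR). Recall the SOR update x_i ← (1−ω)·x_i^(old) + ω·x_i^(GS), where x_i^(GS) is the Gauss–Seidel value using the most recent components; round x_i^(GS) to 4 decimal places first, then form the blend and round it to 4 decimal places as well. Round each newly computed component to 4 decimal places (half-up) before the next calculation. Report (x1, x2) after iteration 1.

(1.1250, -0.7208)

Iteration 1:
  x1: GS value = (6 - (3)·1.0000) / (4) = 0.7500;  x1 ← (1−ω)·2.0000 + ω·0.7500 = 1.1250
  x2: GS value = (11 - (2)·1.1250) / (-6) = -1.4583;  x2 ← (1−ω)·1.0000 + ω·-1.4583 = -0.7208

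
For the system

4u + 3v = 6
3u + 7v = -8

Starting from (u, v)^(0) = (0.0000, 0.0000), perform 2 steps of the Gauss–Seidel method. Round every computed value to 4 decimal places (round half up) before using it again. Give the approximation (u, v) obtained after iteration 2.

Iteration 1:
  u = (6 - (3)·0.0000) / (4) = 1.5000
  v = (-8 - (3)·1.5000) / (7) = -1.7857
Iteration 2:
  u = (6 - (3)·-1.7857) / (4) = 2.8393
  v = (-8 - (3)·2.8393) / (7) = -2.3597

(2.8393, -2.3597)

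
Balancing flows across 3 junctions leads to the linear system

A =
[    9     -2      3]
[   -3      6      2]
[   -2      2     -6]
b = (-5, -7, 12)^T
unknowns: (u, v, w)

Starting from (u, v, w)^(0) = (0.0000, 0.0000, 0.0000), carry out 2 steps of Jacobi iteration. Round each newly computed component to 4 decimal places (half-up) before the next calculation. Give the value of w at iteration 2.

-2.2037

Iteration 1:
  u = (-5 - (-2)·0.0000 - (3)·0.0000) / (9) = -0.5556
  v = (-7 - (-3)·0.0000 - (2)·0.0000) / (6) = -1.1667
  w = (12 - (-2)·0.0000 - (2)·0.0000) / (-6) = -2.0000
Iteration 2:
  u = (-5 - (-2)·-1.1667 - (3)·-2.0000) / (9) = -0.1482
  v = (-7 - (-3)·-0.5556 - (2)·-2.0000) / (6) = -0.7778
  w = (12 - (-2)·-0.5556 - (2)·-1.1667) / (-6) = -2.2037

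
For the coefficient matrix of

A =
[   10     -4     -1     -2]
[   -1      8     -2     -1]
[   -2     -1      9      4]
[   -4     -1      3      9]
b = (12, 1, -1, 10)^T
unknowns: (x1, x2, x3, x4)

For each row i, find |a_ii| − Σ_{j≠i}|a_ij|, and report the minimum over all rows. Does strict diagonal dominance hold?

1

row 1: |10| − (4+1+2) = 3
row 2: |8| − (1+2+1) = 4
row 3: |9| − (2+1+4) = 2
row 4: |9| − (4+1+3) = 1
minimum over rows = 1 → strictly diagonally dominant (convergence guaranteed)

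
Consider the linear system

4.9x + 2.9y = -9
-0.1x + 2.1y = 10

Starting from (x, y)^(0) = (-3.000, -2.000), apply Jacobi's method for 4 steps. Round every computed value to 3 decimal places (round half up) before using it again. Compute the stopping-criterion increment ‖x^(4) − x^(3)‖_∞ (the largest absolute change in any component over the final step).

Iteration 1:
  x = (-9 - (2.9)·-2.000) / (4.9) = -0.653
  y = (10 - (-0.1)·-3.000) / (2.1) = 4.619
Iteration 2:
  x = (-9 - (2.9)·4.619) / (4.9) = -4.570
  y = (10 - (-0.1)·-0.653) / (2.1) = 4.731
Iteration 3:
  x = (-9 - (2.9)·4.731) / (4.9) = -4.637
  y = (10 - (-0.1)·-4.570) / (2.1) = 4.544
Iteration 4:
  x = (-9 - (2.9)·4.544) / (4.9) = -4.526
  y = (10 - (-0.1)·-4.637) / (2.1) = 4.541
Change: (0.111, -0.003) → max |·| = 0.111

0.111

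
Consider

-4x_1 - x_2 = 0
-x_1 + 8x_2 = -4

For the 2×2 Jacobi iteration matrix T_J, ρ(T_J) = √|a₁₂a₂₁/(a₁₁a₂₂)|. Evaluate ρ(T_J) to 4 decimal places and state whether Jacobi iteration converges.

a₁₂a₂₁/(a₁₁a₂₂) = (-1)·(-1) / ((-4)·(8)) = -0.031250
ρ = √|-0.031250| = √0.031250 = 0.1768
ρ < 1, so Jacobi converges

0.1768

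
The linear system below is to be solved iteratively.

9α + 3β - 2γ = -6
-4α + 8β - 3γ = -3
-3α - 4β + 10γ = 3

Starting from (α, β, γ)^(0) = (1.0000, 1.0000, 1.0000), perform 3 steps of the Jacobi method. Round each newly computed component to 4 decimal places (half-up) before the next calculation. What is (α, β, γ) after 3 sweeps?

(-0.4778, -0.5805, -0.0389)

Iteration 1:
  α = (-6 - (3)·1.0000 - (-2)·1.0000) / (9) = -0.7778
  β = (-3 - (-4)·1.0000 - (-3)·1.0000) / (8) = 0.5000
  γ = (3 - (-3)·1.0000 - (-4)·1.0000) / (10) = 1.0000
Iteration 2:
  α = (-6 - (3)·0.5000 - (-2)·1.0000) / (9) = -0.6111
  β = (-3 - (-4)·-0.7778 - (-3)·1.0000) / (8) = -0.3889
  γ = (3 - (-3)·-0.7778 - (-4)·0.5000) / (10) = 0.2667
Iteration 3:
  α = (-6 - (3)·-0.3889 - (-2)·0.2667) / (9) = -0.4778
  β = (-3 - (-4)·-0.6111 - (-3)·0.2667) / (8) = -0.5805
  γ = (3 - (-3)·-0.6111 - (-4)·-0.3889) / (10) = -0.0389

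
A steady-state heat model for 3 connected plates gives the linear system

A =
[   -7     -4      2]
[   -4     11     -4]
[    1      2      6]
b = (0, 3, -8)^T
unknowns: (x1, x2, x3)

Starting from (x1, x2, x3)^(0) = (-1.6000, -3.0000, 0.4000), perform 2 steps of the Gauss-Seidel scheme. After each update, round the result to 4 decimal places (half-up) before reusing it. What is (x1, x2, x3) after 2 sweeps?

Iteration 1:
  x1 = (0 - (-4)·-3.0000 - (2)·0.4000) / (-7) = 1.8286
  x2 = (3 - (-4)·1.8286 - (-4)·0.4000) / (11) = 1.0831
  x3 = (-8 - (1)·1.8286 - (2)·1.0831) / (6) = -1.9991
Iteration 2:
  x1 = (0 - (-4)·1.0831 - (2)·-1.9991) / (-7) = -1.1901
  x2 = (3 - (-4)·-1.1901 - (-4)·-1.9991) / (11) = -0.8870
  x3 = (-8 - (1)·-1.1901 - (2)·-0.8870) / (6) = -0.8393

(-1.1901, -0.8870, -0.8393)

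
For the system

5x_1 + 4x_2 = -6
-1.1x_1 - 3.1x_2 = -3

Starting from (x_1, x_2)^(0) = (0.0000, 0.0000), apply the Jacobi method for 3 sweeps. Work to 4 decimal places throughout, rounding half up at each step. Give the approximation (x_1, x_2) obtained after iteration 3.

(-2.3148, 1.6683)

Iteration 1:
  x_1 = (-6 - (4)·0.0000) / (5) = -1.2000
  x_2 = (-3 - (-1.1)·0.0000) / (-3.1) = 0.9677
Iteration 2:
  x_1 = (-6 - (4)·0.9677) / (5) = -1.9742
  x_2 = (-3 - (-1.1)·-1.2000) / (-3.1) = 1.3935
Iteration 3:
  x_1 = (-6 - (4)·1.3935) / (5) = -2.3148
  x_2 = (-3 - (-1.1)·-1.9742) / (-3.1) = 1.6683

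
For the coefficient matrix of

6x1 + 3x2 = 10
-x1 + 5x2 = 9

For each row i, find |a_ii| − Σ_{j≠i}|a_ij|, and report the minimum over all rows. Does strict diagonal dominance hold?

3

row 1: |6| − (3) = 3
row 2: |5| − (1) = 4
minimum over rows = 3 → strictly diagonally dominant (convergence guaranteed)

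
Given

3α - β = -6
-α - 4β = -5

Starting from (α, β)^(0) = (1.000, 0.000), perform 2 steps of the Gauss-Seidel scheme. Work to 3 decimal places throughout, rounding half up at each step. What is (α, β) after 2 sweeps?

Iteration 1:
  α = (-6 - (-1)·0.000) / (3) = -2.000
  β = (-5 - (-1)·-2.000) / (-4) = 1.750
Iteration 2:
  α = (-6 - (-1)·1.750) / (3) = -1.417
  β = (-5 - (-1)·-1.417) / (-4) = 1.604

(-1.417, 1.604)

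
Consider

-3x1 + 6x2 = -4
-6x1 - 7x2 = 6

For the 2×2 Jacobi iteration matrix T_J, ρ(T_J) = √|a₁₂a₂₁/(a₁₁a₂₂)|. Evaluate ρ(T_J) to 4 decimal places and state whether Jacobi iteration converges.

1.3093

a₁₂a₂₁/(a₁₁a₂₂) = (6)·(-6) / ((-3)·(-7)) = -1.714286
ρ = √|-1.714286| = √1.714286 = 1.3093
ρ > 1, so Jacobi diverges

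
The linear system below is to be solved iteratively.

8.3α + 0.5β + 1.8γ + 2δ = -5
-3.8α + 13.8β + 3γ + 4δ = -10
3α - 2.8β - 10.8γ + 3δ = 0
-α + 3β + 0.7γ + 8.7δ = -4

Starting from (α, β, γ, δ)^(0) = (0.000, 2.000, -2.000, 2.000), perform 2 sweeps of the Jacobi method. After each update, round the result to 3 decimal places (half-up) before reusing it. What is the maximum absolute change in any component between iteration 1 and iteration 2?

Iteration 1:
  α = (-5 - (0.5)·2.000 - (1.8)·-2.000 - (2)·2.000) / (8.3) = -0.771
  β = (-10 - (-3.8)·0.000 - (3)·-2.000 - (4)·2.000) / (13.8) = -0.870
  γ = (0 - (3)·0.000 - (-2.8)·2.000 - (3)·2.000) / (-10.8) = 0.037
  δ = (-4 - (-1)·0.000 - (3)·2.000 - (0.7)·-2.000) / (8.7) = -0.989
Iteration 2:
  α = (-5 - (0.5)·-0.870 - (1.8)·0.037 - (2)·-0.989) / (8.3) = -0.320
  β = (-10 - (-3.8)·-0.771 - (3)·0.037 - (4)·-0.989) / (13.8) = -0.658
  γ = (0 - (3)·-0.771 - (-2.8)·-0.870 - (3)·-0.989) / (-10.8) = -0.263
  δ = (-4 - (-1)·-0.771 - (3)·-0.870 - (0.7)·0.037) / (8.7) = -0.251
Change: (0.451, 0.212, -0.300, 0.738) → max |·| = 0.738

0.738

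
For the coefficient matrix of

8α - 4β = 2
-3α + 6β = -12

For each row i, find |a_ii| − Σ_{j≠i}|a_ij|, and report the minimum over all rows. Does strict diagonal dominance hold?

row 1: |8| − (4) = 4
row 2: |6| − (3) = 3
minimum over rows = 3 → strictly diagonally dominant (convergence guaranteed)

3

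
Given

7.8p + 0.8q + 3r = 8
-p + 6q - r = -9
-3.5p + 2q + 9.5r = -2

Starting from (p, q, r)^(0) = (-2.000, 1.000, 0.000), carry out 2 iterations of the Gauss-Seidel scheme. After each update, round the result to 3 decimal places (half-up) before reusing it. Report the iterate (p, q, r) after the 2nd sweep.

Iteration 1:
  p = (8 - (0.8)·1.000 - (3)·0.000) / (7.8) = 0.923
  q = (-9 - (-1)·0.923 - (-1)·0.000) / (6) = -1.346
  r = (-2 - (-3.5)·0.923 - (2)·-1.346) / (9.5) = 0.413
Iteration 2:
  p = (8 - (0.8)·-1.346 - (3)·0.413) / (7.8) = 1.005
  q = (-9 - (-1)·1.005 - (-1)·0.413) / (6) = -1.264
  r = (-2 - (-3.5)·1.005 - (2)·-1.264) / (9.5) = 0.426

(1.005, -1.264, 0.426)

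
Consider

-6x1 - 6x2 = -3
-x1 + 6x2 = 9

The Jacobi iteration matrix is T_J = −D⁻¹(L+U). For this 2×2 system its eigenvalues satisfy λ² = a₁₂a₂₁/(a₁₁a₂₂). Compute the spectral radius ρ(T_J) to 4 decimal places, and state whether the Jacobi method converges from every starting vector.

a₁₂a₂₁/(a₁₁a₂₂) = (-6)·(-1) / ((-6)·(6)) = -0.166667
ρ = √|-0.166667| = √0.166667 = 0.4082
ρ < 1, so Jacobi converges

0.4082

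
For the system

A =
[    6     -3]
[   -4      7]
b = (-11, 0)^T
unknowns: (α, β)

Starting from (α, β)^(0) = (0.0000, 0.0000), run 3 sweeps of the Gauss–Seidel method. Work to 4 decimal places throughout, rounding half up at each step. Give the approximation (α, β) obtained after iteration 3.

Iteration 1:
  α = (-11 - (-3)·0.0000) / (6) = -1.8333
  β = (0 - (-4)·-1.8333) / (7) = -1.0476
Iteration 2:
  α = (-11 - (-3)·-1.0476) / (6) = -2.3571
  β = (0 - (-4)·-2.3571) / (7) = -1.3469
Iteration 3:
  α = (-11 - (-3)·-1.3469) / (6) = -2.5068
  β = (0 - (-4)·-2.5068) / (7) = -1.4325

(-2.5068, -1.4325)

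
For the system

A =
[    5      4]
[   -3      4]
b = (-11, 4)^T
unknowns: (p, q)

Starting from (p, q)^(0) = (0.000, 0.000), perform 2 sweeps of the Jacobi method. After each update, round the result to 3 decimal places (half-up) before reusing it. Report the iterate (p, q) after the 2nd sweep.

Iteration 1:
  p = (-11 - (4)·0.000) / (5) = -2.200
  q = (4 - (-3)·0.000) / (4) = 1.000
Iteration 2:
  p = (-11 - (4)·1.000) / (5) = -3.000
  q = (4 - (-3)·-2.200) / (4) = -0.650

(-3.000, -0.650)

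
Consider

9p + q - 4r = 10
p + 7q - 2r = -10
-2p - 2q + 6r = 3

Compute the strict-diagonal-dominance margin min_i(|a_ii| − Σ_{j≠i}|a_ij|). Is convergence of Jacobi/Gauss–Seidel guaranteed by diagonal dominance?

2

row 1: |9| − (1+4) = 4
row 2: |7| − (1+2) = 4
row 3: |6| − (2+2) = 2
minimum over rows = 2 → strictly diagonally dominant (convergence guaranteed)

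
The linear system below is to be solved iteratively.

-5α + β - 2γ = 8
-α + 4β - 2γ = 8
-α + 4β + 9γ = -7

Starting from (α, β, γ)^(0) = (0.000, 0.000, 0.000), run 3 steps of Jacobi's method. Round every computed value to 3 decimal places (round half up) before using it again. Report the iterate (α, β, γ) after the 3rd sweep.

Iteration 1:
  α = (8 - (1)·0.000 - (-2)·0.000) / (-5) = -1.600
  β = (8 - (-1)·0.000 - (-2)·0.000) / (4) = 2.000
  γ = (-7 - (-1)·0.000 - (4)·0.000) / (9) = -0.778
Iteration 2:
  α = (8 - (1)·2.000 - (-2)·-0.778) / (-5) = -0.889
  β = (8 - (-1)·-1.600 - (-2)·-0.778) / (4) = 1.211
  γ = (-7 - (-1)·-1.600 - (4)·2.000) / (9) = -1.844
Iteration 3:
  α = (8 - (1)·1.211 - (-2)·-1.844) / (-5) = -0.620
  β = (8 - (-1)·-0.889 - (-2)·-1.844) / (4) = 0.856
  γ = (-7 - (-1)·-0.889 - (4)·1.211) / (9) = -1.415

(-0.620, 0.856, -1.415)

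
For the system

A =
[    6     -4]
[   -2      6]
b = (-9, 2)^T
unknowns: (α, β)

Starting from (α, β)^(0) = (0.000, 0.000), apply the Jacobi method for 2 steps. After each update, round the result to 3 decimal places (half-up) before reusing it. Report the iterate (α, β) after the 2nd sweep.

Iteration 1:
  α = (-9 - (-4)·0.000) / (6) = -1.500
  β = (2 - (-2)·0.000) / (6) = 0.333
Iteration 2:
  α = (-9 - (-4)·0.333) / (6) = -1.278
  β = (2 - (-2)·-1.500) / (6) = -0.167

(-1.278, -0.167)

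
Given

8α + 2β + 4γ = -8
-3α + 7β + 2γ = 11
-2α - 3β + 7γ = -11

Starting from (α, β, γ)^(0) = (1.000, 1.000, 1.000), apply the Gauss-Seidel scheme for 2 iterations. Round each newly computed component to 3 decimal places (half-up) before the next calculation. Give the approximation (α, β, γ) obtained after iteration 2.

Iteration 1:
  α = (-8 - (2)·1.000 - (4)·1.000) / (8) = -1.750
  β = (11 - (-3)·-1.750 - (2)·1.000) / (7) = 0.536
  γ = (-11 - (-2)·-1.750 - (-3)·0.536) / (7) = -1.842
Iteration 2:
  α = (-8 - (2)·0.536 - (4)·-1.842) / (8) = -0.213
  β = (11 - (-3)·-0.213 - (2)·-1.842) / (7) = 2.006
  γ = (-11 - (-2)·-0.213 - (-3)·2.006) / (7) = -0.773

(-0.213, 2.006, -0.773)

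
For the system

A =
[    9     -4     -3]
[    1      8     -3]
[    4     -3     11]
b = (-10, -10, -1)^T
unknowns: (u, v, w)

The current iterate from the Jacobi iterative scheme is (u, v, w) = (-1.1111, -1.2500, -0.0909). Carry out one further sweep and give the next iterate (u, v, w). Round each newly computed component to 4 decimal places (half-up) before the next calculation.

(-1.6970, -1.1452, -0.0278)

One sweep:
  u = (-10 - (-4)·-1.2500 - (-3)·-0.0909) / (9) = -1.6970
  v = (-10 - (1)·-1.1111 - (-3)·-0.0909) / (8) = -1.1452
  w = (-1 - (4)·-1.1111 - (-3)·-1.2500) / (11) = -0.0278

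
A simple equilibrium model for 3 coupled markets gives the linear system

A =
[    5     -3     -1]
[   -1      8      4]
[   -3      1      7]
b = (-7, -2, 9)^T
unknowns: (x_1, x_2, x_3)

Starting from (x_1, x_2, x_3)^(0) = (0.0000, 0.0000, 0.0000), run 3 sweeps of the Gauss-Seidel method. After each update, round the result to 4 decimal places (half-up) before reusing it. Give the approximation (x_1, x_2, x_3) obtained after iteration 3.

Iteration 1:
  x_1 = (-7 - (-3)·0.0000 - (-1)·0.0000) / (5) = -1.4000
  x_2 = (-2 - (-1)·-1.4000 - (4)·0.0000) / (8) = -0.4250
  x_3 = (9 - (-3)·-1.4000 - (1)·-0.4250) / (7) = 0.7464
Iteration 2:
  x_1 = (-7 - (-3)·-0.4250 - (-1)·0.7464) / (5) = -1.5057
  x_2 = (-2 - (-1)·-1.5057 - (4)·0.7464) / (8) = -0.8114
  x_3 = (9 - (-3)·-1.5057 - (1)·-0.8114) / (7) = 0.7563
Iteration 3:
  x_1 = (-7 - (-3)·-0.8114 - (-1)·0.7563) / (5) = -1.7356
  x_2 = (-2 - (-1)·-1.7356 - (4)·0.7563) / (8) = -0.8451
  x_3 = (9 - (-3)·-1.7356 - (1)·-0.8451) / (7) = 0.6626

(-1.7356, -0.8451, 0.6626)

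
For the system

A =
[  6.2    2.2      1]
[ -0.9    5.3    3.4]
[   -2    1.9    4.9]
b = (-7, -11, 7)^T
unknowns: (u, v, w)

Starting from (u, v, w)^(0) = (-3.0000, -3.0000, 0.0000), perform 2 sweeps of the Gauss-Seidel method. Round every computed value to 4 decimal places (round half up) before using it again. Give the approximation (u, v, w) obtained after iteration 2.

(-0.7454, -3.6206, 2.5282)

Iteration 1:
  u = (-7 - (2.2)·-3.0000 - (1)·0.0000) / (6.2) = -0.0645
  v = (-11 - (-0.9)·-0.0645 - (3.4)·0.0000) / (5.3) = -2.0864
  w = (7 - (-2)·-0.0645 - (1.9)·-2.0864) / (4.9) = 2.2113
Iteration 2:
  u = (-7 - (2.2)·-2.0864 - (1)·2.2113) / (6.2) = -0.7454
  v = (-11 - (-0.9)·-0.7454 - (3.4)·2.2113) / (5.3) = -3.6206
  w = (7 - (-2)·-0.7454 - (1.9)·-3.6206) / (4.9) = 2.5282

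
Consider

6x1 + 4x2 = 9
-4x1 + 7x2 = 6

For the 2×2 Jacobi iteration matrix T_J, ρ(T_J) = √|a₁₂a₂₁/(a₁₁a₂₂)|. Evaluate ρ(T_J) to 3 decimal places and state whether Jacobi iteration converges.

0.617

a₁₂a₂₁/(a₁₁a₂₂) = (4)·(-4) / ((6)·(7)) = -0.380952
ρ = √|-0.380952| = √0.380952 = 0.617
ρ < 1, so Jacobi converges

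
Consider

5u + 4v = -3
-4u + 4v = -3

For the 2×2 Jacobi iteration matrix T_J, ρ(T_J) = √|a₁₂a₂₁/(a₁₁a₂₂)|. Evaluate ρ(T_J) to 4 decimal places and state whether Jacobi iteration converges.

0.8944

a₁₂a₂₁/(a₁₁a₂₂) = (4)·(-4) / ((5)·(4)) = -0.800000
ρ = √|-0.800000| = √0.800000 = 0.8944
ρ < 1, so Jacobi converges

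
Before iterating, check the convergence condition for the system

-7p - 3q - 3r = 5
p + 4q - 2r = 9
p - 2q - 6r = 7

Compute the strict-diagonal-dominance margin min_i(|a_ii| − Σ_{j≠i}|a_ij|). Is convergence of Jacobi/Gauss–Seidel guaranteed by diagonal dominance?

row 1: |-7| − (3+3) = 1
row 2: |4| − (1+2) = 1
row 3: |-6| − (1+2) = 3
minimum over rows = 1 → strictly diagonally dominant (convergence guaranteed)

1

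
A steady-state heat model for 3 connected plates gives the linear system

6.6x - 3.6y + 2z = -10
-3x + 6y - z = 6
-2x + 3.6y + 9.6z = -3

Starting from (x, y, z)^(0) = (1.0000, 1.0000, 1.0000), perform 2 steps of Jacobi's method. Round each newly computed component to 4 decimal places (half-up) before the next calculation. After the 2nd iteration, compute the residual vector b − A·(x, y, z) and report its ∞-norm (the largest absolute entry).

6.6026

Iteration 1:
  x = (-10 - (-3.6)·1.0000 - (2)·1.0000) / (6.6) = -1.2727
  y = (6 - (-3)·1.0000 - (-1)·1.0000) / (6) = 1.6667
  z = (-3 - (-2)·1.0000 - (3.6)·1.0000) / (9.6) = -0.4792
Iteration 2:
  x = (-10 - (-3.6)·1.6667 - (2)·-0.4792) / (6.6) = -0.4608
  y = (6 - (-3)·-1.2727 - (-1)·-0.4792) / (6) = 0.2838
  z = (-3 - (-2)·-1.2727 - (3.6)·1.6667) / (9.6) = -1.2027
Residual b − A·x = (-3.5316, 1.7121, 6.6026); ∞-norm = 6.6026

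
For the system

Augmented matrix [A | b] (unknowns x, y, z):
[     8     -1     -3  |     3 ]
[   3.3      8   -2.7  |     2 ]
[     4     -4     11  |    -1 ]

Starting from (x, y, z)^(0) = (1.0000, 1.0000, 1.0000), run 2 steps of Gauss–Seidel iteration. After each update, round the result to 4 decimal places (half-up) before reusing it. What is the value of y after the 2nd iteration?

Iteration 1:
  x = (3 - (-1)·1.0000 - (-3)·1.0000) / (8) = 0.8750
  y = (2 - (3.3)·0.8750 - (-2.7)·1.0000) / (8) = 0.2266
  z = (-1 - (4)·0.8750 - (-4)·0.2266) / (11) = -0.3267
Iteration 2:
  x = (3 - (-1)·0.2266 - (-3)·-0.3267) / (8) = 0.2808
  y = (2 - (3.3)·0.2808 - (-2.7)·-0.3267) / (8) = 0.0239
  z = (-1 - (4)·0.2808 - (-4)·0.0239) / (11) = -0.1843

0.0239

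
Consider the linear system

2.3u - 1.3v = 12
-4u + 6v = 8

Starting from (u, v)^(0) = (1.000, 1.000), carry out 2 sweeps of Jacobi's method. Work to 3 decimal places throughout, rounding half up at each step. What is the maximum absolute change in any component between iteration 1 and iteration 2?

3.189

Iteration 1:
  u = (12 - (-1.3)·1.000) / (2.3) = 5.783
  v = (8 - (-4)·1.000) / (6) = 2.000
Iteration 2:
  u = (12 - (-1.3)·2.000) / (2.3) = 6.348
  v = (8 - (-4)·5.783) / (6) = 5.189
Change: (0.565, 3.189) → max |·| = 3.189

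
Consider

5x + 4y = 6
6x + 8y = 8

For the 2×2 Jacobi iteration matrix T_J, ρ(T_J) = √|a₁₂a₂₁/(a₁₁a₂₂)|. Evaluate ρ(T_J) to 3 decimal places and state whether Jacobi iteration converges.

0.775

a₁₂a₂₁/(a₁₁a₂₂) = (4)·(6) / ((5)·(8)) = 0.600000
ρ = √|0.600000| = √0.600000 = 0.775
ρ < 1, so Jacobi converges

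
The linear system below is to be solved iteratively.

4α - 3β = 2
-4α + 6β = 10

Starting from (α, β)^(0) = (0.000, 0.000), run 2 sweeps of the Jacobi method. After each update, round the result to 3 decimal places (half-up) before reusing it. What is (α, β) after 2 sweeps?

(1.750, 2.000)

Iteration 1:
  α = (2 - (-3)·0.000) / (4) = 0.500
  β = (10 - (-4)·0.000) / (6) = 1.667
Iteration 2:
  α = (2 - (-3)·1.667) / (4) = 1.750
  β = (10 - (-4)·0.500) / (6) = 2.000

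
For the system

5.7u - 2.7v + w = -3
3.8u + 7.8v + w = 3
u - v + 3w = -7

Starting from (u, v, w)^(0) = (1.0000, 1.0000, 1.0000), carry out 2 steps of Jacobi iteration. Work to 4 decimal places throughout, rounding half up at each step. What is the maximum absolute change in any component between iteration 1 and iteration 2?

1.0257

Iteration 1:
  u = (-3 - (-2.7)·1.0000 - (1)·1.0000) / (5.7) = -0.2281
  v = (3 - (3.8)·1.0000 - (1)·1.0000) / (7.8) = -0.2308
  w = (-7 - (1)·1.0000 - (-1)·1.0000) / (3) = -2.3333
Iteration 2:
  u = (-3 - (-2.7)·-0.2308 - (1)·-2.3333) / (5.7) = -0.2263
  v = (3 - (3.8)·-0.2281 - (1)·-2.3333) / (7.8) = 0.7949
  w = (-7 - (1)·-0.2281 - (-1)·-0.2308) / (3) = -2.3342
Change: (0.0018, 1.0257, -0.0009) → max |·| = 1.0257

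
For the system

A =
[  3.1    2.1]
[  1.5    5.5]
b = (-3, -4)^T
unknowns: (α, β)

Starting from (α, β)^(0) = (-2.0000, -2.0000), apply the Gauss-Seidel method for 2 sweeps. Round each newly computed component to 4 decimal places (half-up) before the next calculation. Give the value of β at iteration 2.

Iteration 1:
  α = (-3 - (2.1)·-2.0000) / (3.1) = 0.3871
  β = (-4 - (1.5)·0.3871) / (5.5) = -0.8328
Iteration 2:
  α = (-3 - (2.1)·-0.8328) / (3.1) = -0.4036
  β = (-4 - (1.5)·-0.4036) / (5.5) = -0.6172

-0.6172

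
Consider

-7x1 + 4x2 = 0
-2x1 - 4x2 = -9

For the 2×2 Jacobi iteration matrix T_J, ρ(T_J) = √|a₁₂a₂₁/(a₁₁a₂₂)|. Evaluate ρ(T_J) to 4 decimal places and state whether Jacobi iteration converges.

a₁₂a₂₁/(a₁₁a₂₂) = (4)·(-2) / ((-7)·(-4)) = -0.285714
ρ = √|-0.285714| = √0.285714 = 0.5345
ρ < 1, so Jacobi converges

0.5345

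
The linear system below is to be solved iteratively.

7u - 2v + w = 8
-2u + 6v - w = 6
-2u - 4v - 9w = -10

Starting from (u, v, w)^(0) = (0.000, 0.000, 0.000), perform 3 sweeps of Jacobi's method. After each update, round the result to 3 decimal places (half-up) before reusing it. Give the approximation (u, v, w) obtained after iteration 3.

(1.531, 1.492, 0.133)

Iteration 1:
  u = (8 - (-2)·0.000 - (1)·0.000) / (7) = 1.143
  v = (6 - (-2)·0.000 - (-1)·0.000) / (6) = 1.000
  w = (-10 - (-2)·0.000 - (-4)·0.000) / (-9) = 1.111
Iteration 2:
  u = (8 - (-2)·1.000 - (1)·1.111) / (7) = 1.270
  v = (6 - (-2)·1.143 - (-1)·1.111) / (6) = 1.566
  w = (-10 - (-2)·1.143 - (-4)·1.000) / (-9) = 0.413
Iteration 3:
  u = (8 - (-2)·1.566 - (1)·0.413) / (7) = 1.531
  v = (6 - (-2)·1.270 - (-1)·0.413) / (6) = 1.492
  w = (-10 - (-2)·1.270 - (-4)·1.566) / (-9) = 0.133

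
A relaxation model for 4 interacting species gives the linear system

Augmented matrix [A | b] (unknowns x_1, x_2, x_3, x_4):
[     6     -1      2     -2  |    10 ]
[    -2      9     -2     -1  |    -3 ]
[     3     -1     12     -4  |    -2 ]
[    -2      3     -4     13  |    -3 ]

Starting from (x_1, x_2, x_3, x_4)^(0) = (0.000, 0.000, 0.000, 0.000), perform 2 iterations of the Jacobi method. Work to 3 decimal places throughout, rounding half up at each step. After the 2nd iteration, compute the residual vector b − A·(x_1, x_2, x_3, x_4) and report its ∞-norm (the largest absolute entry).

3.157

Iteration 1:
  x_1 = (10 - (-1)·0.000 - (2)·0.000 - (-2)·0.000) / (6) = 1.667
  x_2 = (-3 - (-2)·0.000 - (-2)·0.000 - (-1)·0.000) / (9) = -0.333
  x_3 = (-2 - (3)·0.000 - (-1)·0.000 - (-4)·0.000) / (12) = -0.167
  x_4 = (-3 - (-2)·0.000 - (3)·0.000 - (-4)·0.000) / (13) = -0.231
Iteration 2:
  x_1 = (10 - (-1)·-0.333 - (2)·-0.167 - (-2)·-0.231) / (6) = 1.590
  x_2 = (-3 - (-2)·1.667 - (-2)·-0.167 - (-1)·-0.231) / (9) = -0.026
  x_3 = (-2 - (3)·1.667 - (-1)·-0.333 - (-4)·-0.231) / (12) = -0.688
  x_4 = (-3 - (-2)·1.667 - (3)·-0.333 - (-4)·-0.167) / (13) = 0.051
Residual b − A·x = (1.912, -0.911, 1.664, -3.157); ∞-norm = 3.157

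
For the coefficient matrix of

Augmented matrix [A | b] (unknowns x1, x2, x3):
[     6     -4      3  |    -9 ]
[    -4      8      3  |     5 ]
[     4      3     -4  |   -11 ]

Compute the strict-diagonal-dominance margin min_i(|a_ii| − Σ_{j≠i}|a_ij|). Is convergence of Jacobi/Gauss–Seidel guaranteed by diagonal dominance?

row 1: |6| − (4+3) = -1
row 2: |8| − (4+3) = 1
row 3: |-4| − (4+3) = -3
minimum over rows = -3 → not strictly diagonally dominant

-3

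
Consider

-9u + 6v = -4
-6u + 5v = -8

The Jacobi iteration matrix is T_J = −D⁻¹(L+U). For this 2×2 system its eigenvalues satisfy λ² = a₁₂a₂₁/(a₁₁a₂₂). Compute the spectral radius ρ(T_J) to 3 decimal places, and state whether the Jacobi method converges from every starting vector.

a₁₂a₂₁/(a₁₁a₂₂) = (6)·(-6) / ((-9)·(5)) = 0.800000
ρ = √|0.800000| = √0.800000 = 0.894
ρ < 1, so Jacobi converges

0.894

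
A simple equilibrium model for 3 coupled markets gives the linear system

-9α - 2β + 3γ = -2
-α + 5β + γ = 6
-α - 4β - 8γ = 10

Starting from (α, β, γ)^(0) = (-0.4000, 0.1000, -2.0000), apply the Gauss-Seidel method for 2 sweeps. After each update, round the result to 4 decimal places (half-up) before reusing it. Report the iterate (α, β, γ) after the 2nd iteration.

Iteration 1:
  α = (-2 - (-2)·0.1000 - (3)·-2.0000) / (-9) = -0.4667
  β = (6 - (-1)·-0.4667 - (1)·-2.0000) / (5) = 1.5067
  γ = (10 - (-1)·-0.4667 - (-4)·1.5067) / (-8) = -1.9450
Iteration 2:
  α = (-2 - (-2)·1.5067 - (3)·-1.9450) / (-9) = -0.7609
  β = (6 - (-1)·-0.7609 - (1)·-1.9450) / (5) = 1.4368
  γ = (10 - (-1)·-0.7609 - (-4)·1.4368) / (-8) = -1.8733

(-0.7609, 1.4368, -1.8733)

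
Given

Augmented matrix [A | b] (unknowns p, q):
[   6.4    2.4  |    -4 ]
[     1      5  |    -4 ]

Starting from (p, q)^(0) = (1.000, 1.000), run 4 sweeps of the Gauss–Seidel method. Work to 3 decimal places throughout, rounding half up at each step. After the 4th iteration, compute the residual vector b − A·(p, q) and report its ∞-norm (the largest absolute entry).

0.005

Iteration 1:
  p = (-4 - (2.4)·1.000) / (6.4) = -1.000
  q = (-4 - (1)·-1.000) / (5) = -0.600
Iteration 2:
  p = (-4 - (2.4)·-0.600) / (6.4) = -0.400
  q = (-4 - (1)·-0.400) / (5) = -0.720
Iteration 3:
  p = (-4 - (2.4)·-0.720) / (6.4) = -0.355
  q = (-4 - (1)·-0.355) / (5) = -0.729
Iteration 4:
  p = (-4 - (2.4)·-0.729) / (6.4) = -0.352
  q = (-4 - (1)·-0.352) / (5) = -0.730
Residual b − A·x = (0.005, 0.002); ∞-norm = 0.005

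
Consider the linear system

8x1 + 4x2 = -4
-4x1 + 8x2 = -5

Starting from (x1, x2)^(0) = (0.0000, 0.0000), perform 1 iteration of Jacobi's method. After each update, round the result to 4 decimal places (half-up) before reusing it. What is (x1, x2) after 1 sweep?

Iteration 1:
  x1 = (-4 - (4)·0.0000) / (8) = -0.5000
  x2 = (-5 - (-4)·0.0000) / (8) = -0.6250

(-0.5000, -0.6250)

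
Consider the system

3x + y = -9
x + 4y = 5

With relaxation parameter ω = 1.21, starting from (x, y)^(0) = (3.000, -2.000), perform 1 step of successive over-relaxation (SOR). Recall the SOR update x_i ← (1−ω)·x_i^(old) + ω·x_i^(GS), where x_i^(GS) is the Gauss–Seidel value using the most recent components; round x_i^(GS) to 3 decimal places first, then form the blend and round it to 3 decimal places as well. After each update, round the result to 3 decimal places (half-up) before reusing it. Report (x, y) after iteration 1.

(-3.453, 2.977)

Iteration 1:
  x: GS value = (-9 - (1)·-2.000) / (3) = -2.333;  x ← (1−ω)·3.000 + ω·-2.333 = -3.453
  y: GS value = (5 - (1)·-3.453) / (4) = 2.113;  y ← (1−ω)·-2.000 + ω·2.113 = 2.977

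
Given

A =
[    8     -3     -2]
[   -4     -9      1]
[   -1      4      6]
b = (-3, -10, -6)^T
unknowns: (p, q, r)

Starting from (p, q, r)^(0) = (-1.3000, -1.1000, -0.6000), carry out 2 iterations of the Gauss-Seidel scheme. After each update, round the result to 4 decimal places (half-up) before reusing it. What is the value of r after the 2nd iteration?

-1.7495

Iteration 1:
  p = (-3 - (-3)·-1.1000 - (-2)·-0.6000) / (8) = -0.9375
  q = (-10 - (-4)·-0.9375 - (1)·-0.6000) / (-9) = 1.4611
  r = (-6 - (-1)·-0.9375 - (4)·1.4611) / (6) = -2.1303
Iteration 2:
  p = (-3 - (-3)·1.4611 - (-2)·-2.1303) / (8) = -0.3597
  q = (-10 - (-4)·-0.3597 - (1)·-2.1303) / (-9) = 1.0343
  r = (-6 - (-1)·-0.3597 - (4)·1.0343) / (6) = -1.7495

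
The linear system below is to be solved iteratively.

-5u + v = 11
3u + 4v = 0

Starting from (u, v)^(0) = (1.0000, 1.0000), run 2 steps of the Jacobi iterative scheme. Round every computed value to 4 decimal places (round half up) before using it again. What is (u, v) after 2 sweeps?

Iteration 1:
  u = (11 - (1)·1.0000) / (-5) = -2.0000
  v = (0 - (3)·1.0000) / (4) = -0.7500
Iteration 2:
  u = (11 - (1)·-0.7500) / (-5) = -2.3500
  v = (0 - (3)·-2.0000) / (4) = 1.5000

(-2.3500, 1.5000)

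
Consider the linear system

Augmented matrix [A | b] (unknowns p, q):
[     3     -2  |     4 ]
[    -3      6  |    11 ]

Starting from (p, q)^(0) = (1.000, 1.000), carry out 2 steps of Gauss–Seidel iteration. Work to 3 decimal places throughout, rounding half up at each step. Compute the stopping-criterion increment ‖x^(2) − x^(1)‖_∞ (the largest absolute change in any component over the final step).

1.222

Iteration 1:
  p = (4 - (-2)·1.000) / (3) = 2.000
  q = (11 - (-3)·2.000) / (6) = 2.833
Iteration 2:
  p = (4 - (-2)·2.833) / (3) = 3.222
  q = (11 - (-3)·3.222) / (6) = 3.444
Change: (1.222, 0.611) → max |·| = 1.222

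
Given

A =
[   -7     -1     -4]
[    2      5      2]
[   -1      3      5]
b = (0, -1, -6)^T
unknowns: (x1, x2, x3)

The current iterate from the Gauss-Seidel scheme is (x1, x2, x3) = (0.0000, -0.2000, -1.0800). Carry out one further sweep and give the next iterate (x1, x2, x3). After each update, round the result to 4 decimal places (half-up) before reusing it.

One sweep:
  x1 = (0 - (-1)·-0.2000 - (-4)·-1.0800) / (-7) = 0.6457
  x2 = (-1 - (2)·0.6457 - (2)·-1.0800) / (5) = -0.0263
  x3 = (-6 - (-1)·0.6457 - (3)·-0.0263) / (5) = -1.0551

(0.6457, -0.0263, -1.0551)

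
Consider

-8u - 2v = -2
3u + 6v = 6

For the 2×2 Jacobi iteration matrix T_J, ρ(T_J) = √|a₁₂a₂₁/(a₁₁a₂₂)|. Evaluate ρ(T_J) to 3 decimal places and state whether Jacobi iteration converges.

0.354

a₁₂a₂₁/(a₁₁a₂₂) = (-2)·(3) / ((-8)·(6)) = 0.125000
ρ = √|0.125000| = √0.125000 = 0.354
ρ < 1, so Jacobi converges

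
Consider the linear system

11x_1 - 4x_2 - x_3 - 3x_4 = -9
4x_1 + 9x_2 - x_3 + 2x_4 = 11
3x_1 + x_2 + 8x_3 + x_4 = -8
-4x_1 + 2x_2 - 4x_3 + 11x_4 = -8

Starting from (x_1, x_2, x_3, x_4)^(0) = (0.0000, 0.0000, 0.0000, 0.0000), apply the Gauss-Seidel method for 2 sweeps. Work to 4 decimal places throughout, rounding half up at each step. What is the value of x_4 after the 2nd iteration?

Iteration 1:
  x_1 = (-9 - (-4)·0.0000 - (-1)·0.0000 - (-3)·0.0000) / (11) = -0.8182
  x_2 = (11 - (4)·-0.8182 - (-1)·0.0000 - (2)·0.0000) / (9) = 1.5859
  x_3 = (-8 - (3)·-0.8182 - (1)·1.5859 - (1)·0.0000) / (8) = -0.8914
  x_4 = (-8 - (-4)·-0.8182 - (2)·1.5859 - (-4)·-0.8914) / (11) = -1.6373
Iteration 2:
  x_1 = (-9 - (-4)·1.5859 - (-1)·-0.8914 - (-3)·-1.6373) / (11) = -0.7691
  x_2 = (11 - (4)·-0.7691 - (-1)·-0.8914 - (2)·-1.6373) / (9) = 1.8288
  x_3 = (-8 - (3)·-0.7691 - (1)·1.8288 - (1)·-1.6373) / (8) = -0.7355
  x_4 = (-8 - (-4)·-0.7691 - (2)·1.8288 - (-4)·-0.7355) / (11) = -1.6069

-1.6069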